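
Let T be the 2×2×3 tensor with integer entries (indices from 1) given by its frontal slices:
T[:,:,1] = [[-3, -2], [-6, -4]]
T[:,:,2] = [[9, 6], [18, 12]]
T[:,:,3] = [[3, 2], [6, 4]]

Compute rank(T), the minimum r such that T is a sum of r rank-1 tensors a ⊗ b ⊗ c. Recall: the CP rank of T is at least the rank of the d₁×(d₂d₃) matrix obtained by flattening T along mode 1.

Lower bound: T ≠ 0 (e.g. T[1,1,1] = -3), so rank(T) ≥ 1.
Upper bound: if T = a ⊗ b ⊗ c then every fibre of T is a multiple of the corresponding factor, so read the factors off the fibres through the nonzero entry T[1,1,1] = -3.
The mode-1 fibre T[:,1,1] = [-3, -6] gives a = (1, 2) (primitive direction); the mode-2 fibre T[1,:,1] = [-3, -2] gives b = (3, 2); then c[k] = T[1,1,k] / (a[1]·b[1]) = [-3, 9, 3] / 3 = (-1, 3, 1).
Expanding (1, 2) ⊗ (3, 2) ⊗ (-1, 3, 1) reproduces all 12 entries of T, so T = (1, 2) ⊗ (3, 2) ⊗ (-1, 3, 1) and rank(T) ≤ 1.
These bounds meet, so rank(T) = 1.
Check entry T[2,1,2] = 18: (2)·(3)·(3) = 18.

1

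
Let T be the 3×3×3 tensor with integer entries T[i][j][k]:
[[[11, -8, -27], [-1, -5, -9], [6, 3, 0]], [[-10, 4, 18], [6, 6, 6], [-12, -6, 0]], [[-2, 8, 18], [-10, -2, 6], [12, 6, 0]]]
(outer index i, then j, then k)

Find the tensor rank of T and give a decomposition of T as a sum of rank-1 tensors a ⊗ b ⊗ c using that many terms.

Lower bound: in the mode-3 unfolding of T (rows indexed by k, columns by (i,j)) the 2×2 minor on rows k ∈ {0, 1}, columns (i,j) ∈ {(0,0), (0,1)} is det [[11, -1], [-8, -5]] = -63 ≠ 0, so that unfolding has rank ≥ 2 and hence rank(T) ≥ 2 (CP rank is at least every unfolding rank, though it can be larger).
Upper bound: with S_k = T[:,:,k], the two rank-1 terms a₁b₁ᵀ, a₂b₂ᵀ are the rank-1 members of the pencil x·S₀ + y·S₁.
The 2×2 minor of x·S₀ + y·S₁ on rows {0,1}, columns {0,1} is 56·x² − 28·xy − 28·y² = 28·(x − y)(2·x + y), vanishing at (x:y) = (1:1) and (1:-2).
M₁ = S₀ + S₁ = [[3, -6, 9], [-6, 12, -18], [6, -12, 18]] = 3·[1, -2, 2][1, -2, 3]ᵀ and M₂ = S₀ − 2·S₁ = [[27, 9, 0], [-18, -6, 0], [-18, -6, 0]] = 3·[3, -2, -2][3, 1, 0]ᵀ, so take a₁ = [1, -2, 2], b₁ = [1, -2, 3], a₂ = [3, -2, -2], b₂ = [3, 1, 0].
Each slice is an integer combination of E₁ = a₁b₁ᵀ and E₂ = a₂b₂ᵀ: S₀ = 2·E₁ + E₂, S₁ = E₁ − E₂, S₂ = −3·E₂; reading off coefficients, c₁ = [2, 1, 0] and c₂ = [1, -1, -3].
Hence T = [1, -2, 2] ⊗ [1, -2, 3] ⊗ [2, 1, 0] + [3, -2, -2] ⊗ [3, 1, 0] ⊗ [1, -1, -3], so rank(T) ≤ 2.
These bounds meet, so rank(T) = 2.

rank(T) = 2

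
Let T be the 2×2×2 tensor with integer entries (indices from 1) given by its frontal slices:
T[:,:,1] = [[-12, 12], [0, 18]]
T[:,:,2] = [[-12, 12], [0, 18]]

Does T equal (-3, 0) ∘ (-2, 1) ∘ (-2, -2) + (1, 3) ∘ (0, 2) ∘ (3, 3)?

Yes

Reconstruct entrywise from the claimed factors. For example, T[2,1,1] = 0 and Σₗ aₗ[2]bₗ[1]cₗ[1] = (0)·(-2)·(-2) + (3)·(0)·(3) = 0; checking all 8 entries, every one matches. The claim holds.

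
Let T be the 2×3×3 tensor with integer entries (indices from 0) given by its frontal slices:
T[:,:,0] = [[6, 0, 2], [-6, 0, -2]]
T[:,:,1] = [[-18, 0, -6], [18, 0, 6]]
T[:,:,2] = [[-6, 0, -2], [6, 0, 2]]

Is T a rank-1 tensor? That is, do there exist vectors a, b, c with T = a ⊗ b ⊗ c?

If T = a ⊗ b ⊗ c then every fibre of T is a multiple of the corresponding factor, so read the factors off the fibres through the nonzero entry T[0,0,0] = 6.
The mode-1 fibre T[:,0,0] = [6, -6] gives a = [1, -1] (primitive direction); the mode-2 fibre T[0,:,0] = [6, 0, 2] gives b = [3, 0, 1]; then c[k] = T[0,0,k] / (a[0]·b[0]) = [6, -18, -6] / 3 = [2, -6, -2].
Expanding [1, -1] ⊗ [3, 0, 1] ⊗ [2, -6, -2] reproduces all 18 entries of T, so T = [1, -1] ⊗ [3, 0, 1] ⊗ [2, -6, -2] and rank(T) ≤ 1.
Equivalently every frontal slice T[:,:,k] is c[k] times the rank-1 matrix [1, -1] ⊗ [3, 0, 1]. So T has rank 1 (it is nonzero).

Yes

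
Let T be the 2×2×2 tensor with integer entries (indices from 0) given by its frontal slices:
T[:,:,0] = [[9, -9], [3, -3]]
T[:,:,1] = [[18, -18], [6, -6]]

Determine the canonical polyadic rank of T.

1

Lower bound: T ≠ 0 (e.g. T[0,0,0] = 9), so rank(T) ≥ 1.
Upper bound: if T = a ⊗ b ⊗ c then every fibre of T is a multiple of the corresponding factor, so read the factors off the fibres through the nonzero entry T[0,0,0] = 9.
The mode-1 fibre T[:,0,0] = [9, 3] gives a = [3, 1] (primitive direction); the mode-2 fibre T[0,:,0] = [9, -9] gives b = [1, -1]; then c[k] = T[0,0,k] / (a[0]·b[0]) = [9, 18] / 3 = [3, 6].
Expanding [3, 1] ⊗ [1, -1] ⊗ [3, 6] reproduces all 8 entries of T, so T = [3, 1] ⊗ [1, -1] ⊗ [3, 6] and rank(T) ≤ 1.
These bounds meet, so rank(T) = 1.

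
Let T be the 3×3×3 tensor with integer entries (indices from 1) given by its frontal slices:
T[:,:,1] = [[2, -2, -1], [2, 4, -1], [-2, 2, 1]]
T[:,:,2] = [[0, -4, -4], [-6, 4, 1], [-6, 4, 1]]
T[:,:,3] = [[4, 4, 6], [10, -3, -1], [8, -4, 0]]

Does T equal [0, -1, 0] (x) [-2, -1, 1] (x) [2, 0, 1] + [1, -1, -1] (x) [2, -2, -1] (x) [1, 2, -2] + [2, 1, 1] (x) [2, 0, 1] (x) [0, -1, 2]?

Yes

Reconstruct entrywise from the claimed factors. For example, T[1,1,2] = 0 and Σₗ aₗ[1]bₗ[1]cₗ[2] = (0)·(-2)·(0) + (1)·(2)·(2) + (2)·(2)·(-1) = 0; checking all 27 entries, every one matches. The claim holds.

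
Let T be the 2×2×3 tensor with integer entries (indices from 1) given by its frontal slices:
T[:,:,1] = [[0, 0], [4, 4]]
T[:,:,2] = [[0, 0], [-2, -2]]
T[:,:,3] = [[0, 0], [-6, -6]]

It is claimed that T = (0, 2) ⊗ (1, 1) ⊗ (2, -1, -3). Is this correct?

Yes

Reconstruct entrywise from the claimed factors. For example, T[2,1,1] = 4 and Σₗ aₗ[2]bₗ[1]cₗ[1] = (2)·(1)·(2) = 4; checking all 12 entries, every one matches. The claim holds.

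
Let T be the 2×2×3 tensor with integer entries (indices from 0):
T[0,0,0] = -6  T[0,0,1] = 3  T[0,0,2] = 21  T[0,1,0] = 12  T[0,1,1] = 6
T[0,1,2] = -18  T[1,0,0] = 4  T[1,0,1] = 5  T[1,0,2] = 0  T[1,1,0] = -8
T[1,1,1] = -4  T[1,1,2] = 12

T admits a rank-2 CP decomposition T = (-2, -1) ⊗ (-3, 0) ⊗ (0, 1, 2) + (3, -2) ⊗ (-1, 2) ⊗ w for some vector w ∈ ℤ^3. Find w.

Subtract the known terms from T to get the rank-1 residual R = (3, -2) ⊗ (-1, 2) ⊗ w, so R[i,j,k] = a[i]·b[j]·w[k]. Pick indices with nonzero a[0]·b[0] = (3)·(-1) = -3. Only the fibre through (0,0,·) is needed: R[0,0,:] = T[0,0,:] − Σₗ aₗ[0]bₗ[0]cₗ = [-6, 3, 21] − (-2)·(-3)·(0, 1, 2) = [-6, -3, 9]. Then w[k] = R[0,0,k] / -3 for each k, giving w = [-6, -3, 9] / -3 = (2, 1, -3).

w = (2, 1, -3)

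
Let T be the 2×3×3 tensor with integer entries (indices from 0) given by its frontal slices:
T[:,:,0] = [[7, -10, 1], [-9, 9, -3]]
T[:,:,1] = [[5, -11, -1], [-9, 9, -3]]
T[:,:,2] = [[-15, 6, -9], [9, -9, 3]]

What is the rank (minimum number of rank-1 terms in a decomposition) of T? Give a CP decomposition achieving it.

rank(T) = 2

Lower bound: the mode-1 unfolding of T (rows indexed by i, columns by (j,k) = (0,0), (0,1), (0,2), (1,0), (1,1), (1,2), (2,0), (2,1), (2,2)) is [[7, 5, -15, -10, -11, 6, 1, -1, -9], [-9, -9, 9, 9, 9, -9, -3, -3, 3]].
There the 2×2 minor on rows i ∈ {0, 1}, columns (j,k) ∈ {(0,0), (0,1)} is det [[7, 5], [-9, -9]] = -18 ≠ 0, so this unfolding has rank ≥ 2; CP rank is at least every unfolding rank, so rank(T) ≥ 2. (Unfolding ranks only ever bound the CP rank from below — rank(T) can be strictly larger than all of them — so the matching upper bound has to come from an explicit 2-term decomposition.)
Upper bound — finding two terms. Write S_k = T[:,:,k] for the frontal slices: S₀ = [[7, -10, 1], [-9, 9, -3]], S₁ = [[5, -11, -1], [-9, 9, -3]], S₂ = [[-15, 6, -9], [9, -9, 3]].
If T = a₁ ⊗ b₁ ⊗ c₁ + a₂ ⊗ b₂ ⊗ c₂ then each S_k = c₁[k]·a₁b₁ᵀ + c₂[k]·a₂b₂ᵀ. S₀ and S₁ are linearly independent, so a₁b₁ᵀ and a₂b₂ᵀ must span the same plane of matrices: they are the rank-1 matrices of the form x·S₀ + y·S₁.
The 2×2 minor of x·S₀ + y·S₁ on rows {0,1}, columns {0,1} is −27·x² − 81·xy − 54·y² = (-27)·(x + 2·y)(x + y), vanishing at (x:y) = (2:-1) and (1:-1).
M₁ = 2·S₀ − S₁ = [[9, -9, 3], [-9, 9, -3]] = 3·(1, -1)(3, -3, 1)ᵀ and M₂ = S₀ − S₁ = [[2, 1, 2], [0, 0, 0]] = (1, 0)(2, 1, 2)ᵀ, so take a₁ = (1, -1), b₁ = (3, -3, 1), a₂ = (1, 0), b₂ = (2, 1, 2).
Each slice is an integer combination of E₁ = a₁b₁ᵀ and E₂ = a₂b₂ᵀ: S₀ = 3·E₁ − E₂, S₁ = 3·E₁ − 2·E₂, S₂ = −3·E₁ − 3·E₂; reading off coefficients, c₁ = (3, 3, -3) and c₂ = (-1, -2, -3).
Hence T = (1, -1) ⊗ (3, -3, 1) ⊗ (3, 3, -3) + (1, 0) ⊗ (2, 1, 2) ⊗ (-1, -2, -3), so rank(T) ≤ 2.
These bounds meet, so rank(T) = 2.
Check entry T[1,2,2] = 3: (-1)·(1)·(-3) + (0)·(2)·(-3) = 3.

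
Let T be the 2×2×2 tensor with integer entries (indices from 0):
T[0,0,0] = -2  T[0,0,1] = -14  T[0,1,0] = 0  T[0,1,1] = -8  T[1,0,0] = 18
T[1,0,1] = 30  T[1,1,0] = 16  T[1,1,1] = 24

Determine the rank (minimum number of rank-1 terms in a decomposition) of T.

2

Lower bound: in the mode-1 unfolding of T (rows indexed by i, columns by (j,k)) the 2×2 minor on rows i ∈ {0, 1}, columns (j,k) ∈ {(0,0), (0,1)} is det [[-2, -14], [18, 30]] = 192 ≠ 0, so that unfolding has rank ≥ 2 and hence rank(T) ≥ 2 (CP rank is at least every unfolding rank, though it can be larger).
Upper bound: with S_k = T[:,:,k], the two rank-1 terms a₁b₁ᵀ, a₂b₂ᵀ are the rank-1 members of the pencil x·S₀ + y·S₁.
det(x·S₀ + y·S₁) is −32·x² − 128·xy − 96·y² = (-32)·(x + 3·y)(x + y), vanishing at (x:y) = (3:-1) and (1:-1).
M₁ = 3·S₀ − S₁ = [[8, 8], [24, 24]] = 8·[1, 3][1, 1]ᵀ and M₂ = S₀ − S₁ = [[12, 8], [-12, -8]] = 4·[1, -1][3, 2]ᵀ, so take a₁ = [1, 3], b₁ = [1, 1], a₂ = [1, -1], b₂ = [3, 2].
Each slice is an integer combination of E₁ = a₁b₁ᵀ and E₂ = a₂b₂ᵀ: S₀ = 4·E₁ − 2·E₂, S₁ = 4·E₁ − 6·E₂; reading off coefficients, c₁ = [4, 4] and c₂ = [-2, -6].
Hence T = [1, 3] ⊗ [1, 1] ⊗ [4, 4] + [1, -1] ⊗ [3, 2] ⊗ [-2, -6], so rank(T) ≤ 2.
These bounds meet, so rank(T) = 2.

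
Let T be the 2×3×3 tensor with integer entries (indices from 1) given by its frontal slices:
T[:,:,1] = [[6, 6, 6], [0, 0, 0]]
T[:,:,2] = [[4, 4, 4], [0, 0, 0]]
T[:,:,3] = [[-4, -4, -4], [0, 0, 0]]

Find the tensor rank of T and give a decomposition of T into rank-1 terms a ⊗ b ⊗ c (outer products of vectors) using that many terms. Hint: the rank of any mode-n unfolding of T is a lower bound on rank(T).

Lower bound: T ≠ 0 (e.g. T[1,1,1] = 6), so rank(T) ≥ 1.
Upper bound: if T = a ⊗ b ⊗ c then every fibre of T is a multiple of the corresponding factor, so read the factors off the fibres through the nonzero entry T[1,1,1] = 6.
The mode-1 fibre T[:,1,1] = [6, 0] gives a = [1, 0] (primitive direction); the mode-2 fibre T[1,:,1] = [6, 6, 6] gives b = [1, 1, 1]; then c[k] = T[1,1,k] / (a[1]·b[1]) = [6, 4, -4] / 1 = [6, 4, -4].
Expanding [1, 0] ⊗ [1, 1, 1] ⊗ [6, 4, -4] reproduces all 18 entries of T, so T = [1, 0] ⊗ [1, 1, 1] ⊗ [6, 4, -4] and rank(T) ≤ 1.
These bounds meet, so rank(T) = 1.

rank(T) = 1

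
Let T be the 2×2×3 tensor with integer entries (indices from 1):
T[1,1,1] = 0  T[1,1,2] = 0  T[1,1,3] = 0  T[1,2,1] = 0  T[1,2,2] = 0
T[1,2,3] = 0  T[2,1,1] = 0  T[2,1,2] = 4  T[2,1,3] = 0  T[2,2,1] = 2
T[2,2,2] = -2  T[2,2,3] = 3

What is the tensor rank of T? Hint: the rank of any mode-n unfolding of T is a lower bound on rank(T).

2

Lower bound: in the mode-3 unfolding of T (rows indexed by k, columns by (i,j)) the 2×2 minor on rows k ∈ {1, 2}, columns (i,j) ∈ {(2,1), (2,2)} is det [[0, 2], [4, -2]] = -8 ≠ 0, so that unfolding has rank ≥ 2 and hence rank(T) ≥ 2 (CP rank is at least every unfolding rank, though it can be larger).
Upper bound: T[i,:,:] = a[i]·M for every slice, with a = [0, 1] and M = [[0, 4, 0], [2, -2, 3]] (rows j, columns k).
Splitting M by its rows (j = 1, 2), M = [1, 0][0, 4, 0]ᵀ + [0, 1][2, -2, 3]ᵀ.
Hence T = [0, 1] ⊗ [1, 0] ⊗ [0, 4, 0] + [0, 1] ⊗ [0, 1] ⊗ [2, -2, 3], so rank(T) ≤ 2.
These bounds meet, so rank(T) = 2.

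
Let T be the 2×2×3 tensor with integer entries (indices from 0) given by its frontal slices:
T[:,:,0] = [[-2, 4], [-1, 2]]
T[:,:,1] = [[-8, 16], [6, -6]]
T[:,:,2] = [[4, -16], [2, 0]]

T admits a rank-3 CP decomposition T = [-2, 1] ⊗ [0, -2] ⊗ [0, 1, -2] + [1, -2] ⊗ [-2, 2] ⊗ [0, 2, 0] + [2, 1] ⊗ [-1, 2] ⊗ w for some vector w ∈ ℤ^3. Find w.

Subtract the known terms from T to get the rank-1 residual R = [2, 1] ⊗ [-1, 2] ⊗ w, so R[i,j,k] = a[i]·b[j]·w[k]. Pick indices with nonzero a[0]·b[0] = (2)·(-1) = -2. Only the fibre through (0,0,·) is needed: R[0,0,:] = T[0,0,:] − Σₗ aₗ[0]bₗ[0]cₗ = [-2, -8, 4] − (-2)·(0)·[0, 1, -2] − (1)·(-2)·[0, 2, 0] = [-2, -4, 4]. Then w[k] = R[0,0,k] / -2 for each k, giving w = [-2, -4, 4] / -2 = [1, 2, -2].

w = [1, 2, -2]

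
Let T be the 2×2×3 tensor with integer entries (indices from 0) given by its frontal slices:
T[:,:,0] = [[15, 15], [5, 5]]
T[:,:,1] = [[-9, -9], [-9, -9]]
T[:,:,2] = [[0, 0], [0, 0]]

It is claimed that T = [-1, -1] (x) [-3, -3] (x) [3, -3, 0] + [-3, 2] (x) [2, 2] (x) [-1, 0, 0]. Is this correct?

Reconstruct entrywise from the claimed factors. For example, T[1,0,1] = -9 and Σₗ aₗ[1]bₗ[0]cₗ[1] = (-1)·(-3)·(-3) + (2)·(2)·(0) = -9; checking all 12 entries, every one matches. The claim holds.

Yes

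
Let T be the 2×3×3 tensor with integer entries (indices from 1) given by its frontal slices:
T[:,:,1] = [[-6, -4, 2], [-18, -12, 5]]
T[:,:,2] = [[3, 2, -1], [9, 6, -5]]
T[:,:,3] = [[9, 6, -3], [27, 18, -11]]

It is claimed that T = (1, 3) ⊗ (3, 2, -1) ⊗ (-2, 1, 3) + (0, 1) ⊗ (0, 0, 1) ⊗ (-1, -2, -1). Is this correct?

Reconstruct entry (2,3,3) from the claimed factors: Σₗ aₗ[2]bₗ[3]cₗ[3] = (3)·(-1)·(3) + (1)·(1)·(-1) = -10, but T[2,3,3] = -11. The claim is false.

No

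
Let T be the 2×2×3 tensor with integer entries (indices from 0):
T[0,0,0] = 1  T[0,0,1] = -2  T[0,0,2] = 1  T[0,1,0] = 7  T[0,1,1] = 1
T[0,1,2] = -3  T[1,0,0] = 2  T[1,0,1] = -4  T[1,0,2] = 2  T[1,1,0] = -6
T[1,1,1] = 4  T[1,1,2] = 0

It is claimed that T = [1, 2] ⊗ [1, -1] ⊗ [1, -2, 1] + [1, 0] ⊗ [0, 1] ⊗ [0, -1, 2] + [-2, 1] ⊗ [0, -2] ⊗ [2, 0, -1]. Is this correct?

Reconstruct entrywise from the claimed factors. For example, T[0,1,2] = -3 and Σₗ aₗ[0]bₗ[1]cₗ[2] = (1)·(-1)·(1) + (1)·(1)·(2) + (-2)·(-2)·(-1) = -3; checking all 12 entries, every one matches. The claim holds.

Yes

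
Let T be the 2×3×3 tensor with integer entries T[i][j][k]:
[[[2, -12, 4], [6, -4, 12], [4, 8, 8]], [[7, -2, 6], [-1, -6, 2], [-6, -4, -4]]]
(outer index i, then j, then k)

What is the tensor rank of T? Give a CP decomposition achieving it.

Lower bound: in the mode-2 unfolding of T (rows indexed by j, columns by (i,k)) the 3×3 minor on rows j ∈ {0, 1, 2}, columns (i,k) ∈ {(0,0), (0,1), (1,0)} is det [[2, -12, 7], [6, -4, -1], [4, 8, -6]] = 128 ≠ 0, so that unfolding has rank ≥ 3 and hence rank(T) ≥ 3 (CP rank is at least every unfolding rank, though it can be larger).
Upper bound: T is a sum of 3 rank-1 terms, T = [0, 1] ⊗ [2, -1, -2] ⊗ [2, 0, 0] + [2, -1] ⊗ [1, -1, -2] ⊗ [-1, -2, -2] + [2, 1] ⊗ [1, 1, 0] ⊗ [2, -4, 4] (one valid choice — decompositions are not unique — normalised so each a, b is primitive with positive first nonzero entry; check it by expanding all entries), so rank(T) ≤ 3.
These bounds meet, so rank(T) = 3.

rank(T) = 3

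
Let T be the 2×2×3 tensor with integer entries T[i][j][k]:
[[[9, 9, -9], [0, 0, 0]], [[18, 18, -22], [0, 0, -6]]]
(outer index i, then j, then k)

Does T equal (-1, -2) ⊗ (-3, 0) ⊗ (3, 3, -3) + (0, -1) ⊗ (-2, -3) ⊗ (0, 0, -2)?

Yes

Reconstruct entrywise from the claimed factors. For example, T[1,0,2] = -22 and Σₗ aₗ[1]bₗ[0]cₗ[2] = (-2)·(-3)·(-3) + (-1)·(-2)·(-2) = -22; checking all 12 entries, every one matches. The claim holds.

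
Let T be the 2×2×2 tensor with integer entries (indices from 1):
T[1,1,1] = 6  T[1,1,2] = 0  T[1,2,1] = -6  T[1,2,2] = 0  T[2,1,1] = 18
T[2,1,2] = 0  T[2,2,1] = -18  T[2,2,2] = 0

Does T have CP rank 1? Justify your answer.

Yes

The mode-1 fibre T[:,1,1] = [6, 18] gives a = (1, 3) (primitive direction); the mode-2 fibre T[1,:,1] = [6, -6] gives b = (1, -1); then c[k] = T[1,1,k] / (a[1]·b[1]) = [6, 0] / 1 = (6, 0).
Expanding (1, 3) ⊗ (1, -1) ⊗ (6, 0) reproduces all 8 entries of T, so T = (1, 3) ⊗ (1, -1) ⊗ (6, 0) and rank(T) ≤ 1.
Equivalently every frontal slice T[:,:,k] is c[k] times the rank-1 matrix (1, 3) ⊗ (1, -1). So T has rank 1 (it is nonzero).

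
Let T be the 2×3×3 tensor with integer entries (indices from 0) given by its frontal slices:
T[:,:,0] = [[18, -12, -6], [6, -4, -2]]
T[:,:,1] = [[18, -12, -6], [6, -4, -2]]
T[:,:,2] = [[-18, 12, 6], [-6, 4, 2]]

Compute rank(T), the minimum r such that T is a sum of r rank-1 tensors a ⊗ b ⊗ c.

1

Lower bound: T ≠ 0 (e.g. T[0,0,0] = 18), so rank(T) ≥ 1.
Upper bound: if T = a ⊗ b ⊗ c then every fibre of T is a multiple of the corresponding factor, so read the factors off the fibres through the nonzero entry T[0,0,0] = 18.
The mode-1 fibre T[:,0,0] = [18, 6] gives a = [3, 1] (primitive direction); the mode-2 fibre T[0,:,0] = [18, -12, -6] gives b = [3, -2, -1]; then c[k] = T[0,0,k] / (a[0]·b[0]) = [18, 18, -18] / 9 = [2, 2, -2].
Expanding [3, 1] ⊗ [3, -2, -1] ⊗ [2, 2, -2] reproduces all 18 entries of T, so T = [3, 1] ⊗ [3, -2, -1] ⊗ [2, 2, -2] and rank(T) ≤ 1.
These bounds meet, so rank(T) = 1.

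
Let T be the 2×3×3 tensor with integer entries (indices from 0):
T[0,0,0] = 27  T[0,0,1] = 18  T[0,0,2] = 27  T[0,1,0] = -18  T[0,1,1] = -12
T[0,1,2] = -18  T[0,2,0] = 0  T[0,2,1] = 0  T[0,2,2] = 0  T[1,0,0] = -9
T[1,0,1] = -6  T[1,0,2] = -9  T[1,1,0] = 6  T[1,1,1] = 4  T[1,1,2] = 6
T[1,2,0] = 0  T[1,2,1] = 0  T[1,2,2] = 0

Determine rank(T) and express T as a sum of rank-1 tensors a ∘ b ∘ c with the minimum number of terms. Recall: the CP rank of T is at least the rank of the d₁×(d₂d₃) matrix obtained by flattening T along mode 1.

Lower bound: T ≠ 0 (e.g. T[0,0,0] = 27), so rank(T) ≥ 1.
Upper bound: if T = a ∘ b ∘ c then every fibre of T is a multiple of the corresponding factor, so read the factors off the fibres through the nonzero entry T[0,0,0] = 27.
The mode-1 fibre T[:,0,0] = [27, -9] gives a = (3, -1) (primitive direction); the mode-2 fibre T[0,:,0] = [27, -18, 0] gives b = (3, -2, 0); then c[k] = T[0,0,k] / (a[0]·b[0]) = [27, 18, 27] / 9 = (3, 2, 3).
Expanding (3, -1) ∘ (3, -2, 0) ∘ (3, 2, 3) reproduces all 18 entries of T, so T = (3, -1) ∘ (3, -2, 0) ∘ (3, 2, 3) and rank(T) ≤ 1.
These bounds meet, so rank(T) = 1.

rank(T) = 1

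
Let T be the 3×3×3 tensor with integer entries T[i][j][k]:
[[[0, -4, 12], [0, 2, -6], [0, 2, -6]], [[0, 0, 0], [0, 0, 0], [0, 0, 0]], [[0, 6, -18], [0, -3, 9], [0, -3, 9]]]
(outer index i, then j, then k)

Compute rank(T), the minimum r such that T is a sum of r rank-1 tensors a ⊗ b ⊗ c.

1

Lower bound: T ≠ 0 (e.g. T[0,0,1] = -4), so rank(T) ≥ 1.
Upper bound: the mode-1 fibre T[:,0,1] = [-4, 0, 6] gives a = (2, 0, -3) (primitive direction); the mode-2 fibre T[0,:,1] = [-4, 2, 2] gives b = (2, -1, -1); then c[k] = T[0,0,k] / (a[0]·b[0]) = [0, -4, 12] / 4 = (0, -1, 3).
Expanding (2, 0, -3) ⊗ (2, -1, -1) ⊗ (0, -1, 3) reproduces all 27 entries of T, so T = (2, 0, -3) ⊗ (2, -1, -1) ⊗ (0, -1, 3) and rank(T) ≤ 1.
These bounds meet, so rank(T) = 1.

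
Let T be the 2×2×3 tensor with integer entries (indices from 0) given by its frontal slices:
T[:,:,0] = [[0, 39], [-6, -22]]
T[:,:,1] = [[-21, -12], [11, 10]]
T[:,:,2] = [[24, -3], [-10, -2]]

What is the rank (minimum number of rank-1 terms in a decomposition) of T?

2

Lower bound: the mode-1 unfolding of T (rows indexed by i, columns by (j,k) = (0,0), (0,1), (0,2), (1,0), (1,1), (1,2)) is [[0, -21, 24, 39, -12, -3], [-6, 11, -10, -22, 10, -2]].
There the 2×2 minor on rows i ∈ {0, 1}, columns (j,k) ∈ {(0,0), (0,1)} is det [[0, -21], [-6, 11]] = -126 ≠ 0, so this unfolding has rank ≥ 2; CP rank is at least every unfolding rank, so rank(T) ≥ 2. (Flattening ranks never certify an upper bound on CP rank; for that we must actually write T with 2 rank-1 terms.)
Upper bound — finding two terms. Write S_k = T[:,:,k] for the frontal slices: S₀ = [[0, 39], [-6, -22]], S₁ = [[-21, -12], [11, 10]], S₂ = [[24, -3], [-10, -2]].
If T = a₁ ∘ b₁ ∘ c₁ + a₂ ∘ b₂ ∘ c₂ then each S_k = c₁[k]·a₁b₁ᵀ + c₂[k]·a₂b₂ᵀ. S₀ and S₁ are linearly independent, so a₁b₁ᵀ and a₂b₂ᵀ must span the same plane of matrices: they are the rank-1 matrices of the form x·S₀ + y·S₁.
det(x·S₀ + y·S₁) is 234·x² − 39·xy − 78·y² = 39·(3·x − 2·y)(2·x + y), vanishing at (x:y) = (2:3) and (1:-2).
M₁ = 2·S₀ + 3·S₁ = [[-63, 42], [21, -14]] = (-7)·[3, -1][3, -2]ᵀ and M₂ = S₀ − 2·S₁ = [[42, 63], [-28, -42]] = 7·[3, -2][2, 3]ᵀ, so take a₁ = [3, -1], b₁ = [3, -2], a₂ = [3, -2], b₂ = [2, 3].
Each slice is an integer combination of E₁ = a₁b₁ᵀ and E₂ = a₂b₂ᵀ: S₀ = −2·E₁ + 3·E₂, S₁ = −E₁ − 2·E₂, S₂ = 2·E₁ + E₂; reading off coefficients, c₁ = [-2, -1, 2] and c₂ = [3, -2, 1].
Hence T = [3, -1] ∘ [3, -2] ∘ [-2, -1, 2] + [3, -2] ∘ [2, 3] ∘ [3, -2, 1], so rank(T) ≤ 2.
These bounds meet, so rank(T) = 2.
Check entry T[0,0,0] = 0: (3)·(3)·(-2) + (3)·(2)·(3) = 0.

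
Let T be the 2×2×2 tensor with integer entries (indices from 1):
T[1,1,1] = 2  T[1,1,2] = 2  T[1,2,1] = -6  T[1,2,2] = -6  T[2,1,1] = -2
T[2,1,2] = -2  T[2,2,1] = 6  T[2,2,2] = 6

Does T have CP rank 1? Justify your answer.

If T = a ⊗ b ⊗ c then every fibre of T is a multiple of the corresponding factor, so read the factors off the fibres through the nonzero entry T[1,1,1] = 2.
The mode-1 fibre T[:,1,1] = [2, -2] gives a = (1, -1) (primitive direction); the mode-2 fibre T[1,:,1] = [2, -6] gives b = (1, -3); then c[k] = T[1,1,k] / (a[1]·b[1]) = [2, 2] / 1 = (2, 2).
Expanding (1, -1) ⊗ (1, -3) ⊗ (2, 2) reproduces all 8 entries of T, so T = (1, -1) ⊗ (1, -3) ⊗ (2, 2) and rank(T) ≤ 1.
Equivalently every frontal slice T[:,:,k] is c[k] times the rank-1 matrix (1, -1) ⊗ (1, -3). So T has rank 1 (it is nonzero).

Yes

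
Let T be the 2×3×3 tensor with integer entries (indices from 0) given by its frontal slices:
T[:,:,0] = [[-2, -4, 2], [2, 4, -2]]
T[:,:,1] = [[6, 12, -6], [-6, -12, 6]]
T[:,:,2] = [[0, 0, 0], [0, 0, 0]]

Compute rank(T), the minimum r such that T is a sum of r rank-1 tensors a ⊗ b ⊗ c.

1

Lower bound: T ≠ 0 (e.g. T[0,0,0] = -2), so rank(T) ≥ 1.
Upper bound: if T = a ⊗ b ⊗ c then every fibre of T is a multiple of the corresponding factor, so read the factors off the fibres through the nonzero entry T[0,0,0] = -2.
The mode-1 fibre T[:,0,0] = [-2, 2] gives a = (1, -1) (primitive direction); the mode-2 fibre T[0,:,0] = [-2, -4, 2] gives b = (1, 2, -1); then c[k] = T[0,0,k] / (a[0]·b[0]) = [-2, 6, 0] / 1 = (-2, 6, 0).
Expanding (1, -1) ⊗ (1, 2, -1) ⊗ (-2, 6, 0) reproduces all 18 entries of T, so T = (1, -1) ⊗ (1, 2, -1) ⊗ (-2, 6, 0) and rank(T) ≤ 1.
These bounds meet, so rank(T) = 1.
Check entry T[1,0,1] = -6: (-1)·(1)·(6) = -6.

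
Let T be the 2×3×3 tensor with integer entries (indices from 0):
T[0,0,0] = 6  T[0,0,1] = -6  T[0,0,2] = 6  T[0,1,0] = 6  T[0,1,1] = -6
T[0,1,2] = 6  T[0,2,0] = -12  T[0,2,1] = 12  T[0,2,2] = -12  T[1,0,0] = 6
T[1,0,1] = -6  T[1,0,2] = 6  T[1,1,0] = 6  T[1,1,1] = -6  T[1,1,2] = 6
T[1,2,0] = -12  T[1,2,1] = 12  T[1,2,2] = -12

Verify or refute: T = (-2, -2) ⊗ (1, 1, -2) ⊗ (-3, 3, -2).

Reconstruct entry (0,0,2) from the claimed factors: Σₗ aₗ[0]bₗ[0]cₗ[2] = (-2)·(1)·(-2) = 4, but T[0,0,2] = 6. The claim is false.

No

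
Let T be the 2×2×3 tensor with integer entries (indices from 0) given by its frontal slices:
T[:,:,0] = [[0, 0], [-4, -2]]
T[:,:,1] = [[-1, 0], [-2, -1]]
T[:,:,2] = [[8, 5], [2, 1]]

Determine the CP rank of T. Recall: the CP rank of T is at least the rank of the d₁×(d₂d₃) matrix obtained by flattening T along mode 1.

Lower bound: the mode-3 unfolding of T (rows indexed by k, columns by (i,j) = (0,0), (0,1), (1,0), (1,1)) is [[0, 0, -4, -2], [-1, 0, -2, -1], [8, 5, 2, 1]].
There the 3×3 minor on rows k ∈ {0, 1, 2}, columns (i,j) ∈ {(0,0), (0,1), (1,0)} is det [[0, 0, -4], [-1, 0, -2], [8, 5, 2]] = 20 ≠ 0, so this unfolding has rank ≥ 3; CP rank is at least every unfolding rank, so rank(T) ≥ 3. (Unfolding ranks only ever bound the CP rank from below — rank(T) can be strictly larger than all of them — so the matching upper bound has to come from an explicit 3-term decomposition.)
Upper bound: T is a sum of 3 rank-1 terms, T = [1, 0] (x) [1, 1] (x) [0, 1, 2] + [1, 0] (x) [2, 1] (x) [2, 0, 2] + [1, 1] (x) [2, 1] (x) [-2, -1, 1] (one valid choice — decompositions are not unique — normalised so each a, b is primitive with positive first nonzero entry; check it by expanding all entries), so rank(T) ≤ 3.
These bounds meet, so rank(T) = 3.

3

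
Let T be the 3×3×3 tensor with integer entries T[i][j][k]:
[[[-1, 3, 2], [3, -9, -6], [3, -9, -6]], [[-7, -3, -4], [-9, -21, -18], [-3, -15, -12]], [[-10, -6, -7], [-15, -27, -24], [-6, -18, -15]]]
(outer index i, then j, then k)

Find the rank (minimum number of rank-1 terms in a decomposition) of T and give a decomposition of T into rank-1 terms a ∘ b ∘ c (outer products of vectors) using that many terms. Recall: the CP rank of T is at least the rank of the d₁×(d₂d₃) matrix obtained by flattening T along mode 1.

rank(T) = 2

Lower bound: the mode-1 unfolding of T (rows indexed by i, columns by (j,k) = (0,0), (0,1), (0,2), (1,0), (1,1), (1,2), (2,0), (2,1), (2,2)) is [[-1, 3, 2, 3, -9, -6, 3, -9, -6], [-7, -3, -4, -9, -21, -18, -3, -15, -12], [-10, -6, -7, -15, -27, -24, -6, -18, -15]].
There the 2×2 minor on rows i ∈ {0, 1}, columns (j,k) ∈ {(0,0), (0,1)} is det [[-1, 3], [-7, -3]] = 24 ≠ 0, so this unfolding has rank ≥ 2; CP rank is at least every unfolding rank, so rank(T) ≥ 2. (Flattening ranks never certify an upper bound on CP rank; for that we must actually write T with 2 rank-1 terms.)
Upper bound — finding two terms. Write S_k = T[:,:,k] for the frontal slices: S₀ = [[-1, 3, 3], [-7, -9, -3], [-10, -15, -6]], S₁ = [[3, -9, -9], [-3, -21, -15], [-6, -27, -18]], S₂ = [[2, -6, -6], [-4, -18, -12], [-7, -24, -15]].
If T = a₁ ∘ b₁ ∘ c₁ + a₂ ∘ b₂ ∘ c₂ then each S_k = c₁[k]·a₁b₁ᵀ + c₂[k]·a₂b₂ᵀ. S₀ and S₁ are linearly independent, so a₁b₁ᵀ and a₂b₂ᵀ must span the same plane of matrices: they are the rank-1 matrices of the form x·S₀ + y·S₁.
The 2×2 minor of x·S₀ + y·S₁ on rows {0,1}, columns {0,1} is 30·x² − 60·xy − 90·y² = 30·(x − 3·y)(x + y), vanishing at (x:y) = (3:1) and (1:-1).
M₁ = 3·S₀ + S₁ = [[0, 0, 0], [-24, -48, -24], [-36, -72, -36]] = (-12)·[0, 2, 3][1, 2, 1]ᵀ and M₂ = S₀ − S₁ = [[-4, 12, 12], [-4, 12, 12], [-4, 12, 12]] = (-4)·[1, 1, 1][1, -3, -3]ᵀ, so take a₁ = [0, 2, 3], b₁ = [1, 2, 1], a₂ = [1, 1, 1], b₂ = [1, -3, -3].
Each slice is an integer combination of E₁ = a₁b₁ᵀ and E₂ = a₂b₂ᵀ: S₀ = −3·E₁ − E₂, S₁ = −3·E₁ + 3·E₂, S₂ = −3·E₁ + 2·E₂; reading off coefficients, c₁ = [-3, -3, -3] and c₂ = [-1, 3, 2].
Hence T = [0, 2, 3] ∘ [1, 2, 1] ∘ [-3, -3, -3] + [1, 1, 1] ∘ [1, -3, -3] ∘ [-1, 3, 2], so rank(T) ≤ 2.
These bounds meet, so rank(T) = 2.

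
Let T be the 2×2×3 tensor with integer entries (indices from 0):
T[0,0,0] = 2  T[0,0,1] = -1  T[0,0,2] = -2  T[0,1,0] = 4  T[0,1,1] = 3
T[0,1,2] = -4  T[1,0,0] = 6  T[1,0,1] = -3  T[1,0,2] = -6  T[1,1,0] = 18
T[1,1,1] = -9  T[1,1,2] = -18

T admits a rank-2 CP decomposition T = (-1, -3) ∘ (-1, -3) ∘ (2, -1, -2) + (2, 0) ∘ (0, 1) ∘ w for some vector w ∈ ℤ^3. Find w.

w = (-1, 3, 1)

Subtract the known terms from T to get the rank-1 residual R = (2, 0) ∘ (0, 1) ∘ w, so R[i,j,k] = a[i]·b[j]·w[k]. Pick indices with nonzero a[0]·b[1] = (2)·(1) = 2. Only the fibre through (0,1,·) is needed: R[0,1,:] = T[0,1,:] − Σₗ aₗ[0]bₗ[1]cₗ = [4, 3, -4] − (-1)·(-3)·(2, -1, -2) = [-2, 6, 2]. Then w[k] = R[0,1,k] / 2 for each k, giving w = [-2, 6, 2] / 2 = (-1, 3, 1).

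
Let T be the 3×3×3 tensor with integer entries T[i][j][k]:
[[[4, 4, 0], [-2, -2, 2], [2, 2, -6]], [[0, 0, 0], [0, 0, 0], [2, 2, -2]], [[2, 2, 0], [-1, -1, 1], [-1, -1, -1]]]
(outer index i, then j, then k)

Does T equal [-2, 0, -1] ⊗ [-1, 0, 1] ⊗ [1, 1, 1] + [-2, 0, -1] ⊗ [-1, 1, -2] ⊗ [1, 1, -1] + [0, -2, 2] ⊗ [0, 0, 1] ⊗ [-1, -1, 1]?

Reconstruct entrywise from the claimed factors. For example, T[0,0,1] = 4 and Σₗ aₗ[0]bₗ[0]cₗ[1] = (-2)·(-1)·(1) + (-2)·(-1)·(1) + (0)·(0)·(-1) = 4; checking all 27 entries, every one matches. The claim holds.

Yes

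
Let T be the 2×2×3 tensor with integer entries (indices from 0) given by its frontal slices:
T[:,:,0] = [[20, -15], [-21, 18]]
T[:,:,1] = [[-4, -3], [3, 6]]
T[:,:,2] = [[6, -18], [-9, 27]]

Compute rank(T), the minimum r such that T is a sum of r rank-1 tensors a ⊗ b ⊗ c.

Lower bound: in the mode-1 unfolding of T (rows indexed by i, columns by (j,k)) the 2×2 minor on rows i ∈ {0, 1}, columns (j,k) ∈ {(0,0), (0,1)} is det [[20, -4], [-21, 3]] = -24 ≠ 0, so that unfolding has rank ≥ 2 and hence rank(T) ≥ 2 (CP rank is at least every unfolding rank, though it can be larger).
Upper bound: with S_k = T[:,:,k], the two rank-1 terms a₁b₁ᵀ, a₂b₂ᵀ are the rank-1 members of the pencil x·S₀ + y·S₁.
det(x·S₀ + y·S₁) is 45·x² + 30·xy − 15·y² = 15·(3·x − y)(x + y), vanishing at (x:y) = (1:3) and (1:-1).
M₁ = S₀ + 3·S₁ = [[8, -24], [-12, 36]] = 4·(2, -3)(1, -3)ᵀ and M₂ = S₀ − S₁ = [[24, -12], [-24, 12]] = 12·(1, -1)(2, -1)ᵀ, so take a₁ = (2, -3), b₁ = (1, -3), a₂ = (1, -1), b₂ = (2, -1).
Each slice is an integer combination of E₁ = a₁b₁ᵀ and E₂ = a₂b₂ᵀ: S₀ = E₁ + 9·E₂, S₁ = E₁ − 3·E₂, S₂ = 3·E₁; reading off coefficients, c₁ = (1, 1, 3) and c₂ = (9, -3, 0).
Hence T = (2, -3) ⊗ (1, -3) ⊗ (1, 1, 3) + (1, -1) ⊗ (2, -1) ⊗ (9, -3, 0), so rank(T) ≤ 2.
These bounds meet, so rank(T) = 2.

2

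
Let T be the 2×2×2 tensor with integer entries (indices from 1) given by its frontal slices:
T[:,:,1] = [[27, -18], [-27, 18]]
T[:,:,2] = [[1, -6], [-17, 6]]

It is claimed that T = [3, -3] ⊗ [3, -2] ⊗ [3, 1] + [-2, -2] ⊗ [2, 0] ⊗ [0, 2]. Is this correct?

Reconstruct entrywise from the claimed factors. For example, T[2,1,2] = -17 and Σₗ aₗ[2]bₗ[1]cₗ[2] = (-3)·(3)·(1) + (-2)·(2)·(2) = -17; checking all 8 entries, every one matches. The claim holds.

Yes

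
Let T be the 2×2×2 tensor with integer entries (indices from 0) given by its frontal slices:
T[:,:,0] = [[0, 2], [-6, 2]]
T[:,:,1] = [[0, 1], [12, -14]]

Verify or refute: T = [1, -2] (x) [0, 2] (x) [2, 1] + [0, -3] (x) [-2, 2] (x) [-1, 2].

Reconstruct entry (0,1,0) from the claimed factors: Σₗ aₗ[0]bₗ[1]cₗ[0] = (1)·(2)·(2) + (0)·(2)·(-1) = 4, but T[0,1,0] = 2. The claim is false.

No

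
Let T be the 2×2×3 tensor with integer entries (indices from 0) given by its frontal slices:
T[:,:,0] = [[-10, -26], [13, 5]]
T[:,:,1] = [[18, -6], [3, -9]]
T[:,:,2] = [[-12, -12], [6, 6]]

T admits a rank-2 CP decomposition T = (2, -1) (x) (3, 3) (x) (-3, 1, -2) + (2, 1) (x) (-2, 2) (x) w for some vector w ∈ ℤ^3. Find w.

w = (-2, -3, 0)

Subtract the known terms from T to get the rank-1 residual R = (2, 1) (x) (-2, 2) (x) w, so R[i,j,k] = a[i]·b[j]·w[k]. Pick indices with nonzero a[0]·b[0] = (2)·(-2) = -4. Only the fibre through (0,0,·) is needed: R[0,0,:] = T[0,0,:] − Σₗ aₗ[0]bₗ[0]cₗ = [-10, 18, -12] − (2)·(3)·(-3, 1, -2) = [8, 12, 0]. Then w[k] = R[0,0,k] / -4 for each k, giving w = [8, 12, 0] / -4 = (-2, -3, 0).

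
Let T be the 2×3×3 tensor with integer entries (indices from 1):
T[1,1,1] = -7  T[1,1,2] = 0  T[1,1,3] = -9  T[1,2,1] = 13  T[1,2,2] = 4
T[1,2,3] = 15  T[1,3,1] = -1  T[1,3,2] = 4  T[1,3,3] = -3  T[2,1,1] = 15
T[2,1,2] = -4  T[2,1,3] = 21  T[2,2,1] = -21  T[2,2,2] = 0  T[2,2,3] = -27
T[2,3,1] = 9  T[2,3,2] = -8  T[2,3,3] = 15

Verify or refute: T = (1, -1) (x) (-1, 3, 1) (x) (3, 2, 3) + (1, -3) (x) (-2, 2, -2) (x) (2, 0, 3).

Reconstruct entry (1,1,2) from the claimed factors: Σₗ aₗ[1]bₗ[1]cₗ[2] = (1)·(-1)·(2) + (1)·(-2)·(0) = -2, but T[1,1,2] = 0. The claim is false.

No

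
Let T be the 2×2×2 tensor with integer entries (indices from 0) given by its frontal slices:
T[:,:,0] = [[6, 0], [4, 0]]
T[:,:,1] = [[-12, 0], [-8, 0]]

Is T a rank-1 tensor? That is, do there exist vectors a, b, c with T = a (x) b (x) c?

The mode-1 fibre T[:,0,0] = [6, 4] gives a = [3, 2] (primitive direction); the mode-2 fibre T[0,:,0] = [6, 0] gives b = [1, 0]; then c[k] = T[0,0,k] / (a[0]·b[0]) = [6, -12] / 3 = [2, -4].
Expanding [3, 2] (x) [1, 0] (x) [2, -4] reproduces all 8 entries of T, so T = [3, 2] (x) [1, 0] (x) [2, -4] and rank(T) ≤ 1.
Equivalently every frontal slice T[:,:,k] is c[k] times the rank-1 matrix [3, 2] (x) [1, 0]. So T has rank 1 (it is nonzero).

Yes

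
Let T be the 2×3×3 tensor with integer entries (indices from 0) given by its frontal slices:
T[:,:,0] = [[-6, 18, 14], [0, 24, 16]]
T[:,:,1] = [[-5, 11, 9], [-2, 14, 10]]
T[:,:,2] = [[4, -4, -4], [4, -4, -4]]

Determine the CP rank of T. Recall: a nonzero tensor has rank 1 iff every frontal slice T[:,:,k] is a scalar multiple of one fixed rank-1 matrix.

Lower bound: the mode-1 unfolding of T (rows indexed by i, columns by (j,k) = (0,0), (0,1), (0,2), (1,0), (1,1), (1,2), (2,0), (2,1), (2,2)) is [[-6, -5, 4, 18, 11, -4, 14, 9, -4], [0, -2, 4, 24, 14, -4, 16, 10, -4]].
There the 2×2 minor on rows i ∈ {0, 1}, columns (j,k) ∈ {(0,0), (0,1)} is det [[-6, -5], [0, -2]] = 12 ≠ 0, so this unfolding has rank ≥ 2; CP rank is at least every unfolding rank, so rank(T) ≥ 2. (Flattening ranks never certify an upper bound on CP rank; for that we must actually write T with 2 rank-1 terms.)
Upper bound — finding two terms. Write S_k = T[:,:,k] for the frontal slices: S₀ = [[-6, 18, 14], [0, 24, 16]], S₁ = [[-5, 11, 9], [-2, 14, 10]], S₂ = [[4, -4, -4], [4, -4, -4]].
If T = a₁ ∘ b₁ ∘ c₁ + a₂ ∘ b₂ ∘ c₂ then each S_k = c₁[k]·a₁b₁ᵀ + c₂[k]·a₂b₂ᵀ. S₀ and S₁ are linearly independent, so a₁b₁ᵀ and a₂b₂ᵀ must span the same plane of matrices: they are the rank-1 matrices of the form x·S₀ + y·S₁.
The 2×2 minor of x·S₀ + y·S₁ on rows {0,1}, columns {0,1} is −144·x² − 168·xy − 48·y² = (-24)·(3·x + 2·y)(2·x + y), vanishing at (x:y) = (2:-3) and (1:-2).
M₁ = 2·S₀ − 3·S₁ = [[3, 3, 1], [6, 6, 2]] = [1, 2][3, 3, 1]ᵀ and M₂ = S₀ − 2·S₁ = [[4, -4, -4], [4, -4, -4]] = 4·[1, 1][1, -1, -1]ᵀ, so take a₁ = [1, 2], b₁ = [3, 3, 1], a₂ = [1, 1], b₂ = [1, -1, -1].
Each slice is an integer combination of E₁ = a₁b₁ᵀ and E₂ = a₂b₂ᵀ: S₀ = 2·E₁ − 12·E₂, S₁ = E₁ − 8·E₂, S₂ = 4·E₂; reading off coefficients, c₁ = [2, 1, 0] and c₂ = [-12, -8, 4].
Hence T = [1, 2] ∘ [3, 3, 1] ∘ [2, 1, 0] + [1, 1] ∘ [1, -1, -1] ∘ [-12, -8, 4], so rank(T) ≤ 2.
These bounds meet, so rank(T) = 2.
Check entry T[1,2,2] = -4: (2)·(1)·(0) + (1)·(-1)·(4) = -4.

2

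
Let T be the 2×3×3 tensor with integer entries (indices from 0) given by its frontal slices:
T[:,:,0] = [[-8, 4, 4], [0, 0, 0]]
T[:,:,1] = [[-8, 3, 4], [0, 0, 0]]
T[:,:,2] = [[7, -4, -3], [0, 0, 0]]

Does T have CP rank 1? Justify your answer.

The mode-2 unfolding of T (rows indexed by j, columns by (i,k) = (0,0), (0,1), (0,2), (1,0), (1,1), (1,2)) is [[-8, -8, 7, 0, 0, 0], [4, 3, -4, 0, 0, 0], [4, 4, -3, 0, 0, 0]].
There the 3×3 minor on rows j ∈ {0, 1, 2}, columns (i,k) ∈ {(0,0), (0,1), (0,2)} is det [[-8, -8, 7], [4, 3, -4], [4, 4, -3]] = 4 ≠ 0, so this unfolding has rank ≥ 3; CP rank is at least every unfolding rank, so rank(T) ≥ 3.
In particular rank(T) ≥ 3 > 1, so T is not rank-1.

No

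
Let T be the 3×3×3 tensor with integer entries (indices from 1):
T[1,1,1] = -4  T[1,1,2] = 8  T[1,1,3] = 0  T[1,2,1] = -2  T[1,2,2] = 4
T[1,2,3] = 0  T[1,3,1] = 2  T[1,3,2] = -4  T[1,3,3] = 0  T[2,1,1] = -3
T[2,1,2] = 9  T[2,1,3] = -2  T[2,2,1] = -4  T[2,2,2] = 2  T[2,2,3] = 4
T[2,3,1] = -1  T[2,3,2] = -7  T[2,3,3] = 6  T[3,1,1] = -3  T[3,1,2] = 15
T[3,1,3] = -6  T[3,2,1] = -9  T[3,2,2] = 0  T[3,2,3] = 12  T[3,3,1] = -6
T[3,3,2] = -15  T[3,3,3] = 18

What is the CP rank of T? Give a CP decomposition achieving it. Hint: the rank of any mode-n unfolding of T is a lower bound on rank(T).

rank(T) = 2

Lower bound: the mode-3 unfolding of T (rows indexed by k, columns by (i,j) = (1,1), (1,2), (1,3), (2,1), (2,2), (2,3), (3,1), (3,2), (3,3)) is [[-4, -2, 2, -3, -4, -1, -3, -9, -6], [8, 4, -4, 9, 2, -7, 15, 0, -15], [0, 0, 0, -2, 4, 6, -6, 12, 18]].
There the 2×2 minor on rows k ∈ {1, 2}, columns (i,j) ∈ {(1,1), (2,1)} is det [[-4, -3], [8, 9]] = -12 ≠ 0, so this unfolding has rank ≥ 2; CP rank is at least every unfolding rank, so rank(T) ≥ 2. (Unfolding ranks only ever bound the CP rank from below — rank(T) can be strictly larger than all of them — so the matching upper bound has to come from an explicit 2-term decomposition.)
Upper bound — finding two terms. Write S_k = T[:,:,k] for the frontal slices: S₁ = [[-4, -2, 2], [-3, -4, -1], [-3, -9, -6]], S₂ = [[8, 4, -4], [9, 2, -7], [15, 0, -15]], S₃ = [[0, 0, 0], [-2, 4, 6], [-6, 12, 18]].
If T = a₁ ⊗ b₁ ⊗ c₁ + a₂ ⊗ b₂ ⊗ c₂ then each S_k = c₁[k]·a₁b₁ᵀ + c₂[k]·a₂b₂ᵀ. S₁ and S₂ are linearly independent, so a₁b₁ᵀ and a₂b₂ᵀ must span the same plane of matrices: they are the rank-1 matrices of the form x·S₁ + y·S₂.
The 2×2 minor of x·S₁ + y·S₂ on rows {1,2}, columns {1,2} is 10·x² − 10·xy − 20·y² = 10·(x − 2·y)(x + y), vanishing at (x:y) = (2:1) and (1:-1).
M₁ = 2·S₁ + S₂ = [[0, 0, 0], [3, -6, -9], [9, -18, -27]] = 3·(0, 1, 3)(1, -2, -3)ᵀ and M₂ = S₁ − S₂ = [[-12, -6, 6], [-12, -6, 6], [-18, -9, 9]] = (-3)·(2, 2, 3)(2, 1, -1)ᵀ, so take a₁ = (0, 1, 3), b₁ = (1, -2, -3), a₂ = (2, 2, 3), b₂ = (2, 1, -1).
Each slice is an integer combination of E₁ = a₁b₁ᵀ and E₂ = a₂b₂ᵀ: S₁ = E₁ − E₂, S₂ = E₁ + 2·E₂, S₃ = −2·E₁; reading off coefficients, c₁ = (1, 1, -2) and c₂ = (-1, 2, 0).
Hence T = (0, 1, 3) ⊗ (1, -2, -3) ⊗ (1, 1, -2) + (2, 2, 3) ⊗ (2, 1, -1) ⊗ (-1, 2, 0), so rank(T) ≤ 2.
These bounds meet, so rank(T) = 2.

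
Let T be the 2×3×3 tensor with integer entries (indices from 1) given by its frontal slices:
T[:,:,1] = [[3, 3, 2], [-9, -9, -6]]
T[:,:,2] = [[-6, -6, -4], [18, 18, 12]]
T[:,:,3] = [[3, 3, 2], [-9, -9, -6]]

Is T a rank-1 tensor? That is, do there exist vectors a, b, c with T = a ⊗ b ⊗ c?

If T = a ⊗ b ⊗ c then every fibre of T is a multiple of the corresponding factor, so read the factors off the fibres through the nonzero entry T[1,1,1] = 3.
The mode-1 fibre T[:,1,1] = [3, -9] gives a = [1, -3] (primitive direction); the mode-2 fibre T[1,:,1] = [3, 3, 2] gives b = [3, 3, 2]; then c[k] = T[1,1,k] / (a[1]·b[1]) = [3, -6, 3] / 3 = [1, -2, 1].
Expanding [1, -3] ⊗ [3, 3, 2] ⊗ [1, -2, 1] reproduces all 18 entries of T, so T = [1, -3] ⊗ [3, 3, 2] ⊗ [1, -2, 1] and rank(T) ≤ 1.
Equivalently every frontal slice T[:,:,k] is c[k] times the rank-1 matrix [1, -3] ⊗ [3, 3, 2]. So T has rank 1 (it is nonzero).

Yes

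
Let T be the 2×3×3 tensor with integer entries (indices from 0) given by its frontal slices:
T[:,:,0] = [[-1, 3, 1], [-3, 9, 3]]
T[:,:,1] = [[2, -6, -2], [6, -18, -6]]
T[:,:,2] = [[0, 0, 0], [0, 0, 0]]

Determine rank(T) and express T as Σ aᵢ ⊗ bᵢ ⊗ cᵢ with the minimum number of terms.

Lower bound: T ≠ 0 (e.g. T[0,0,0] = -1), so rank(T) ≥ 1.
Upper bound: the mode-1 fibre T[:,0,0] = [-1, -3] gives a = [1, 3] (primitive direction); the mode-2 fibre T[0,:,0] = [-1, 3, 1] gives b = [1, -3, -1]; then c[k] = T[0,0,k] / (a[0]·b[0]) = [-1, 2, 0] / 1 = [-1, 2, 0].
Expanding [1, 3] ⊗ [1, -3, -1] ⊗ [-1, 2, 0] reproduces all 18 entries of T, so T = [1, 3] ⊗ [1, -3, -1] ⊗ [-1, 2, 0] and rank(T) ≤ 1.
These bounds meet, so rank(T) = 1.

rank(T) = 1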